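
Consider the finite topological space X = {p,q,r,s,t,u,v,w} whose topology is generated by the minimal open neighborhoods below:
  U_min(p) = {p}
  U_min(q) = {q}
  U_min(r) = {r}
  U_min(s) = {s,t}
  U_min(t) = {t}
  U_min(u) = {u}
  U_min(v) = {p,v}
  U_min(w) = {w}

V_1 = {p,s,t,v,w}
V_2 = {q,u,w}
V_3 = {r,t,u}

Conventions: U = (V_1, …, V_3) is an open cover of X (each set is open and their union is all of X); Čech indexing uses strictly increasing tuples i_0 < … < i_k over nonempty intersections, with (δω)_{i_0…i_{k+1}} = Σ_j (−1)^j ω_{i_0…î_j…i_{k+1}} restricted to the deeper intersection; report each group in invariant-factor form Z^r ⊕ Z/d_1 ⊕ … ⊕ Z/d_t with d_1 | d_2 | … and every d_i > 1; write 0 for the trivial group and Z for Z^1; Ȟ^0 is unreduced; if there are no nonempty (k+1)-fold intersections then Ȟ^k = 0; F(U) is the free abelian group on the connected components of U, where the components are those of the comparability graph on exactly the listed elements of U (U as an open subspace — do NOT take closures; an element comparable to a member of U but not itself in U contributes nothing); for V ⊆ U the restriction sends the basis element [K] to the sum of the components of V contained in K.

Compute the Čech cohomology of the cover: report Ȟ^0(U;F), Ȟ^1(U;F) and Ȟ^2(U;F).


nerve of the cover:
  V12={w} V13={t} V23={u}
components per intersection:
  V1: {p,v} {s,t} {w}
  V2: {q} {u} {w}
  V3: {r} {t} {u}
  V12: {w}
  V13: {t}
  V23: {u}
C dims 9,3; δ0: rk 3, SNF 1^3
Ȟ^0 = (9 − 3) − 0 = 6, so Ȟ^0 ≅ Z^6
Ȟ^1 = (3 − 0) − 3 = 0, so Ȟ^1 ≅ 0
Ȟ^2 = (0 − 0) − 0 = 0, so Ȟ^2 ≅ 0

Ȟ^0 = Z^6, Ȟ^1 = 0 and Ȟ^2 = 0


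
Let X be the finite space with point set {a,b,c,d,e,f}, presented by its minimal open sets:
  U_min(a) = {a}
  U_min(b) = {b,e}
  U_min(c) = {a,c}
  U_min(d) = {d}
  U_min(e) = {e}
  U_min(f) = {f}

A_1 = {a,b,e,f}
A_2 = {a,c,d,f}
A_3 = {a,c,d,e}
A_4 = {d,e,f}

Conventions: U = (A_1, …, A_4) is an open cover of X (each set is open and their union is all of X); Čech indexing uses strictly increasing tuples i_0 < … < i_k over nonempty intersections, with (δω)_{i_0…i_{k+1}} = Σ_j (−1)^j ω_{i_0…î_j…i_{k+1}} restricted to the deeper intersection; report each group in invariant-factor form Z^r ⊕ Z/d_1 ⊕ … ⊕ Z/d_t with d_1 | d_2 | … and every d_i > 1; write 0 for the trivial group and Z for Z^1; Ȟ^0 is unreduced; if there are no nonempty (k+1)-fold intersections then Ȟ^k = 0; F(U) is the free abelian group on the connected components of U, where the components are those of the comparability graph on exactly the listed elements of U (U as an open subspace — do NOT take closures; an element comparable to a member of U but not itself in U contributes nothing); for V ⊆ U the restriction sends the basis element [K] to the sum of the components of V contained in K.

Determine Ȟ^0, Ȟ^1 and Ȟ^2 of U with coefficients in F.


nonempty intersections:
  A12={a,f} A13={a,e} A14={e,f} A23={a,c,d} A24={d,f} A34={d,e}
  A123={a} A124={f} A134={e} A234={d}
components per intersection:
  A1: {a} {b,e} {f}
  A2: {a,c} {d} {f}
  A3: {a,c} {d} {e}
  A4: {d} {e} {f}
  A12: {a} {f}
  A13: {a} {e}
  A14: {e} {f}
  A23: {a,c} {d}
  A24: {d} {f}
  A34: {d} {e}
  A123: {a}
  A124: {f}
  A134: {e}
  A234: {d}
C dims 12,12,4; δ0: rk 8, SNF 1^8; δ1: rk 4, SNF 1^4
Ȟ^0: (12−8)−0=4 ⇒ Z^4
Ȟ^1: (12−4)−8=0 ⇒ 0
Ȟ^2: (4−0)−4=0 ⇒ 0

Ȟ^0(U;F) ≅ Z^4,  Ȟ^1(U;F) ≅ 0,  Ȟ^2(U;F) ≅ 0


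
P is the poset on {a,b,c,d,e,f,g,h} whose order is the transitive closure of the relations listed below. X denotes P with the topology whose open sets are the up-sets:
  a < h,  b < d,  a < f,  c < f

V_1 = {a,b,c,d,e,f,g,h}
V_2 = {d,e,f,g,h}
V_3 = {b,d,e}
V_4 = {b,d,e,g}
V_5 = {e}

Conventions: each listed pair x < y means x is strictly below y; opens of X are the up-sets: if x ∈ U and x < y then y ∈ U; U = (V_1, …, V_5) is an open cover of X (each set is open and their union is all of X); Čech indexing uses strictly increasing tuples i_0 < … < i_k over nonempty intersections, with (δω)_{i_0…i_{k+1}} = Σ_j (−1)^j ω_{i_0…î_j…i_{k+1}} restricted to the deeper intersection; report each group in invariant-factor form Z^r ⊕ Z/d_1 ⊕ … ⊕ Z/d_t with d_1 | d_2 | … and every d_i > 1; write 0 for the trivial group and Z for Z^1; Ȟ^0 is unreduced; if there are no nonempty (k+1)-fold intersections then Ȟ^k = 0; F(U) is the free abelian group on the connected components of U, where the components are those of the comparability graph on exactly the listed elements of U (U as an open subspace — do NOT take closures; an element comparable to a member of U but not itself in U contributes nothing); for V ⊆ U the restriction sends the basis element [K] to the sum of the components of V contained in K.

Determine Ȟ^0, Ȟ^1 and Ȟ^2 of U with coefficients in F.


Ȟ^0 = Z^4,  Ȟ^1 = 0,  Ȟ^2 = 0

nonempty intersections:
  V12={d,e,f,g,h} V13={b,d,e} V14={b,d,e,g} V15={e} V23={d,e} V24={d,e,g} V25={e} V34={b,d,e} V35={e} V45={e}
  V123={d,e} V124={d,e,g} V125={e} V134={b,d,e} V135={e} V145={e} V234={d,e} V235={e} V245={e} V345={e}
  V1234={d,e} V1235={e} V1245={e} V1345={e} V2345={e}
  V12345={e}
components per intersection:
  V1: {a,c,f,h} {b,d} {e} {g}
  V2: {d} {e} {f} {g} {h}
  V3: {b,d} {e}
  V4: {b,d} {e} {g}
  V5: {e}
  V12: {d} {e} {f} {g} {h}
  V13: {b,d} {e}
  V14: {b,d} {e} {g}
  V15: {e}
  V23: {d} {e}
  V24: {d} {e} {g}
  V25: {e}
  V34: {b,d} {e}
  V35: {e}
  V45: {e}
  V123: {d} {e}
  V124: {d} {e} {g}
  V125: {e}
  V134: {b,d} {e}
  V135: {e}
  V145: {e}
  V234: {d} {e}
  V235: {e}
  V245: {e}
  V345: {e}
  V1234: {d} {e}
  V1235: {e}
  V1245: {e}
  V1345: {e}
  V2345: {e}
  V12345: {e}
C dims 15,21,15,6; δ0: rk 11, SNF 1^11; δ1: rk 10, SNF 1^10; δ2: rk 5, SNF 1^5
Ȟ^0: (15−11)−0=4 ⇒ Z^4
Ȟ^1: (21−10)−11=0 ⇒ 0
Ȟ^2: (15−5)−10=0 ⇒ 0


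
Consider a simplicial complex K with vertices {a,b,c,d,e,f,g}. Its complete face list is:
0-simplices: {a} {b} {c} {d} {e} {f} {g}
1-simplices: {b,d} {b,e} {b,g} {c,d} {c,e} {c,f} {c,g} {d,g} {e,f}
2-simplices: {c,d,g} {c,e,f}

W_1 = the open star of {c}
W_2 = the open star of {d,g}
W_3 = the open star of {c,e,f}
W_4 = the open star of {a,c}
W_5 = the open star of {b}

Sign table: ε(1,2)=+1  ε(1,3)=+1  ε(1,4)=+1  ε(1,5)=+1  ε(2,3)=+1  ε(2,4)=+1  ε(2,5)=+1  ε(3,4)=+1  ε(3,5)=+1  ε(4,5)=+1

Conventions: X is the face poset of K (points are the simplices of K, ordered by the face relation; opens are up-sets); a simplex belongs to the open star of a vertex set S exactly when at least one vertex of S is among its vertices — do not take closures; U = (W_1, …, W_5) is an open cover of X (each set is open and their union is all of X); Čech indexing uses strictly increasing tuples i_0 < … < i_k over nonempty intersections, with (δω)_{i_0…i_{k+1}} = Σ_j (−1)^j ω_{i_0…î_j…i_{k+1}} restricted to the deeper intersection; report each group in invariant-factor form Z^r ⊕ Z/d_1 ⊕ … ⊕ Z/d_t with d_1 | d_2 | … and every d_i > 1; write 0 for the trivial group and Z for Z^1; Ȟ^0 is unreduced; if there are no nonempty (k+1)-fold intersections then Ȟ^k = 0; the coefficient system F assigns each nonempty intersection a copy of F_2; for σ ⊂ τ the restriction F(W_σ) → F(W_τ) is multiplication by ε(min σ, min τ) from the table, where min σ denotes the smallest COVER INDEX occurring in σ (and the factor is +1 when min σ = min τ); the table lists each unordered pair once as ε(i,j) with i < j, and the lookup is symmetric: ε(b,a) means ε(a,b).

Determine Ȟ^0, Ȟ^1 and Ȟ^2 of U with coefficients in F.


Ȟ^0 = Z/2,  Ȟ^1 = Z/2,  Ȟ^2 = 0

nerve of the cover:
  W1={{c},{c,d},{c,e},{c,f},{c,g},{c,d,g},{c,e,f}} W2={{d},{g},{b,d},{b,g},{c,d},{c,g},{d,g},{c,d,g}} W3={{c},{e},{f},{b,e},{c,d},{c,e},{c,f},{c,g},{e,f},{c,d,g},{c,e,f}} W4={{a},{c},{c,d},{c,e},{c,f},{c,g},{c,d,g},{c,e,f}} W5={{b},{b,d},{b,e},{b,g}}
  W12={{c,d},{c,g},{c,d,g}} W13={{c},{c,d},{c,e},{c,f},{c,g},{c,d,g},{c,e,f}} W14={{c},{c,d},{c,e},{c,f},{c,g},{c,d,g},{c,e,f}} W23={{c,d},{c,g},{c,d,g}} W24={{c,d},{c,g},{c,d,g}} W25={{b,d},{b,g}} W34={{c},{c,d},{c,e},{c,f},{c,g},{c,d,g},{c,e,f}} W35={{b,e}}
  W123={{c,d},{c,g},{c,d,g}} W124={{c,d},{c,g},{c,d,g}} W134={{c},{c,d},{c,e},{c,f},{c,g},{c,d,g},{c,e,f}} W234={{c,d},{c,g},{c,d,g}}
  W1234={{c,d},{c,g},{c,d,g}}
C dims 5,8,4,1; δ0: rk_F2 4; δ1: rk_F2 3; δ2: rk_F2 1
Ȟ^0 = (5 − 4) − 0 = 1, so Ȟ^0 ≅ Z/2
Ȟ^1 = (8 − 3) − 4 = 1, so Ȟ^1 ≅ Z/2
Ȟ^2 = (4 − 1) − 3 = 0, so Ȟ^2 ≅ 0


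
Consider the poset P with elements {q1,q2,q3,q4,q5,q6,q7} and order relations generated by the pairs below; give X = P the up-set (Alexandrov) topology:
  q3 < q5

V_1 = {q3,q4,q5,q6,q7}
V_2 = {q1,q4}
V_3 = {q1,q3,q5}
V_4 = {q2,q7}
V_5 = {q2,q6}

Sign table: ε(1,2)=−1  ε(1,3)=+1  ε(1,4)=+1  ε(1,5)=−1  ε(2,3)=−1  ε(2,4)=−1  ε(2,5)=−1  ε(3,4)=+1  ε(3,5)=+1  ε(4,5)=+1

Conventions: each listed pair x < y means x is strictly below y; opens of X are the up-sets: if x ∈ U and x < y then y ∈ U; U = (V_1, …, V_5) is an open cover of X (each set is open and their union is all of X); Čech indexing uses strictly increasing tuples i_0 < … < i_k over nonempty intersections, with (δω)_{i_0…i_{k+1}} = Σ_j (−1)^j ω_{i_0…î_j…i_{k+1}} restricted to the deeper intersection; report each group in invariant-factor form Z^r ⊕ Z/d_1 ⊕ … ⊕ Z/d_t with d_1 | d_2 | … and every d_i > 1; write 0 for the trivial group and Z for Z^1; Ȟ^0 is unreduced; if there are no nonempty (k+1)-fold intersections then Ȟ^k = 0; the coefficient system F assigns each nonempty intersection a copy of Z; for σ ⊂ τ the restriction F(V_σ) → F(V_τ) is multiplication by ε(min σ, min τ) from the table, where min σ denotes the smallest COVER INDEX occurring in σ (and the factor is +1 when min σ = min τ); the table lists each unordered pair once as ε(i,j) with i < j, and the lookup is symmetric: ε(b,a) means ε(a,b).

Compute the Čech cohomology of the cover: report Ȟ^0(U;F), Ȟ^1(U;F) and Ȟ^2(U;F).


nonempty overlaps:
  V12={q4} V13={q3,q5} V14={q7} V15={q6} V23={q1} V45={q2}
C dims 5,6; δ0: rk 5, SNF 1^4·2
degree 0: 5−5−0 = 0 → Ȟ^0 ≅ 0
degree 1: 6−0−5 = 1 plus torsion [2] → Ȟ^1 ≅ Z ⊕ Z/2
degree 2: 0−0−0 = 0 → Ȟ^2 ≅ 0

Ȟ^0(U;F) ≅ 0,  Ȟ^1(U;F) ≅ Z ⊕ Z/2,  Ȟ^2(U;F) ≅ 0


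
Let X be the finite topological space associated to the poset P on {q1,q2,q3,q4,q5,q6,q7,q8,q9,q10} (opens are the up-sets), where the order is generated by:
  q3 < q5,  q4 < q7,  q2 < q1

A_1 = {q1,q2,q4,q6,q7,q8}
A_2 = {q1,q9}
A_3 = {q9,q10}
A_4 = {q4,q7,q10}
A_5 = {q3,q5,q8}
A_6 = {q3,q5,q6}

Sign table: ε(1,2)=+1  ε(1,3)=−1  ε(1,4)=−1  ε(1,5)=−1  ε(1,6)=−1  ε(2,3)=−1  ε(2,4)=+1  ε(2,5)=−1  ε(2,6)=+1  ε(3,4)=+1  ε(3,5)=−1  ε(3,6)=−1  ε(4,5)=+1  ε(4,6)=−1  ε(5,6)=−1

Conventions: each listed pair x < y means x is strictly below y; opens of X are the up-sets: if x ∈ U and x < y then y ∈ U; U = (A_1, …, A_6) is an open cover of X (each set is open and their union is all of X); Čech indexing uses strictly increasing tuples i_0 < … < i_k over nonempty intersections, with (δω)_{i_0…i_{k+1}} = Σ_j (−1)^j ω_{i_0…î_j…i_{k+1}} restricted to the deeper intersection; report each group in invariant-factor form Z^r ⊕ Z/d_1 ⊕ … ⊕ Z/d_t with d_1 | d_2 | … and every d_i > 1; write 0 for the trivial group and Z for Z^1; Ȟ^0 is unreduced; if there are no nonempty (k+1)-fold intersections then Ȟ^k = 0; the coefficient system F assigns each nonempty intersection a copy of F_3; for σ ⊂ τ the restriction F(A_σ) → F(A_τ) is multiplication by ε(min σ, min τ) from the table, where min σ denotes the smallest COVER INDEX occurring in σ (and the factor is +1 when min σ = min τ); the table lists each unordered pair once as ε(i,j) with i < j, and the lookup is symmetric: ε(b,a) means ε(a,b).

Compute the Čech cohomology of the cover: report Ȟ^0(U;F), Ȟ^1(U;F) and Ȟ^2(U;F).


nonempty overlaps:
  A12={q1} A14={q4,q7} A15={q8} A16={q6} A23={q9} A34={q10} A56={q3,q5}
C dims 6,7; δ0: rk_F3 6
degree 0: 6−6−0 = 0 → Ȟ^0 ≅ 0
degree 1: 7−0−6 = 1 → Ȟ^1 ≅ Z/3
degree 2: 0−0−0 = 0 → Ȟ^2 ≅ 0

Ȟ^0 ≅ 0, Ȟ^1 ≅ Z/3, Ȟ^2 ≅ 0


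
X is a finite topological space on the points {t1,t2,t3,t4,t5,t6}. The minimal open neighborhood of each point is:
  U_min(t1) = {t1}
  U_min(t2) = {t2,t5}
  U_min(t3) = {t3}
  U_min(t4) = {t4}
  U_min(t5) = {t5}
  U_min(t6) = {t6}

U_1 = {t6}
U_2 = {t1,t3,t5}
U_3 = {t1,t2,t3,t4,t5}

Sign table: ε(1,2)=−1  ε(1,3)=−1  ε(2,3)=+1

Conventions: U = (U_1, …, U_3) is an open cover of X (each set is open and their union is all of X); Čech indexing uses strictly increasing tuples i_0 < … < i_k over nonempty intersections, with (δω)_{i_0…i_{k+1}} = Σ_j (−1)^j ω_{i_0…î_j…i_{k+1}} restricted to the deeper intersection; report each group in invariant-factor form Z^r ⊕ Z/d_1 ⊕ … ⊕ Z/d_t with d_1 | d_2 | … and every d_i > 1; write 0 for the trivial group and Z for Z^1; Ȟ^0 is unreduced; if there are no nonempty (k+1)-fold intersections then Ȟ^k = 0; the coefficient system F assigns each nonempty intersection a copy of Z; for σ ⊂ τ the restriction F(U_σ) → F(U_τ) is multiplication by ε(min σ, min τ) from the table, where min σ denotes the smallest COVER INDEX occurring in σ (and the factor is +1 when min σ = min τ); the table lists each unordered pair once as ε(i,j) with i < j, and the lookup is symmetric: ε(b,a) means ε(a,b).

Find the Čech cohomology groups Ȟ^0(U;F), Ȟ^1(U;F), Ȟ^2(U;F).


Ȟ^0 ≅ Z^2, Ȟ^1 ≅ 0 and Ȟ^2 ≅ 0

nerve simplices:
  U23={t1,t3,t5}
C dims 3,1; δ0: rk 1, SNF 1^1
degree 0: 3−1−0 = 2 → Ȟ^0 ≅ Z^2
degree 1: 1−0−1 = 0 → Ȟ^1 ≅ 0
degree 2: 0−0−0 = 0 → Ȟ^2 ≅ 0


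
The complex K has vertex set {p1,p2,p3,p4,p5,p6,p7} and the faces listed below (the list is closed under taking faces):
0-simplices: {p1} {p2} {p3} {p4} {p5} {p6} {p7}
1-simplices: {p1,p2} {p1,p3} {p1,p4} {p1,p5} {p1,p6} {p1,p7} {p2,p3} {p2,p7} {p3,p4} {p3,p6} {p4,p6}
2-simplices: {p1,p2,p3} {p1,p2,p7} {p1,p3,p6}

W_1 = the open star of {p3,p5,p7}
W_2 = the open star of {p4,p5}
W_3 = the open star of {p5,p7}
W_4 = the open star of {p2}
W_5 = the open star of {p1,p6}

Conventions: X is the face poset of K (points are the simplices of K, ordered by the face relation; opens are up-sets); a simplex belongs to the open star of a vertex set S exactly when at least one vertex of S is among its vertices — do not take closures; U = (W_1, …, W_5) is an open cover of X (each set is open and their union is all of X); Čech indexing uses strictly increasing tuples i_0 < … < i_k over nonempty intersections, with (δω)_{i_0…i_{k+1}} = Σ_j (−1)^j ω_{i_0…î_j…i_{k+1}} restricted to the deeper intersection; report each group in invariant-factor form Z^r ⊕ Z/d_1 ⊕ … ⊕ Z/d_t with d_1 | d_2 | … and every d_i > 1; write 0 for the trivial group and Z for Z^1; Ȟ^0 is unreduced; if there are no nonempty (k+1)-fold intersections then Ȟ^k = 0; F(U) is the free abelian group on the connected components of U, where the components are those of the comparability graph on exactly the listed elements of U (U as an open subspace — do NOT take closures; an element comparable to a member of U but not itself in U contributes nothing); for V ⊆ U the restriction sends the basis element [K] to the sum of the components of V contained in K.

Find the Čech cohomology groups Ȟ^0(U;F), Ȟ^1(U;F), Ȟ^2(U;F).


Ȟ^0 = Z; Ȟ^1 = Z^2; Ȟ^2 = 0

nerve simplices:
  W1={{p3},{p5},{p7},{p1,p3},{p1,p5},{p1,p7},{p2,p3},{p2,p7},{p3,p4},{p3,p6},{p1,p2,p3},{p1,p2,p7},{p1,p3,p6}} W2={{p4},{p5},{p1,p4},{p1,p5},{p3,p4},{p4,p6}} W3={{p5},{p7},{p1,p5},{p1,p7},{p2,p7},{p1,p2,p7}} W4={{p2},{p1,p2},{p2,p3},{p2,p7},{p1,p2,p3},{p1,p2,p7}} W5={{p1},{p6},{p1,p2},{p1,p3},{p1,p4},{p1,p5},{p1,p6},{p1,p7},{p3,p6},{p4,p6},{p1,p2,p3},{p1,p2,p7},{p1,p3,p6}}
  W12={{p5},{p1,p5},{p3,p4}} W13={{p5},{p7},{p1,p5},{p1,p7},{p2,p7},{p1,p2,p7}} W14={{p2,p3},{p2,p7},{p1,p2,p3},{p1,p2,p7}} W15={{p1,p3},{p1,p5},{p1,p7},{p3,p6},{p1,p2,p3},{p1,p2,p7},{p1,p3,p6}} W23={{p5},{p1,p5}} W25={{p1,p4},{p1,p5},{p4,p6}} W34={{p2,p7},{p1,p2,p7}} W35={{p1,p5},{p1,p7},{p1,p2,p7}} W45={{p1,p2},{p1,p2,p3},{p1,p2,p7}}
  W123={{p5},{p1,p5}} W125={{p1,p5}} W134={{p2,p7},{p1,p2,p7}} W135={{p1,p5},{p1,p7},{p1,p2,p7}} W145={{p1,p2,p3},{p1,p2,p7}} W235={{p1,p5}} W345={{p1,p2,p7}}
  W1235={{p1,p5}} W1345={{p1,p2,p7}}
components per intersection:
  W1: {{p3},{p1,p3},{p2,p3},{p3,p4},{p3,p6},{p1,p2,p3},{p1,p3,p6}} {{p5},{p1,p5}} {{p7},{p1,p7},{p2,p7},{p1,p2,p7}}
  W2: {{p4},{p1,p4},{p3,p4},{p4,p6}} {{p5},{p1,p5}}
  W3: {{p5},{p1,p5}} {{p7},{p1,p7},{p2,p7},{p1,p2,p7}}
  W4: {{p2},{p1,p2},{p2,p3},{p2,p7},{p1,p2,p3},{p1,p2,p7}}
  W5: {{p1},{p6},{p1,p2},{p1,p3},{p1,p4},{p1,p5},{p1,p6},{p1,p7},{p3,p6},{p4,p6},{p1,p2,p3},{p1,p2,p7},{p1,p3,p6}}
  W12: {{p5},{p1,p5}} {{p3,p4}}
  W13: {{p5},{p1,p5}} {{p7},{p1,p7},{p2,p7},{p1,p2,p7}}
  W14: {{p2,p3},{p1,p2,p3}} {{p2,p7},{p1,p2,p7}}
  W15: {{p1,p3},{p3,p6},{p1,p2,p3},{p1,p3,p6}} {{p1,p5}} {{p1,p7},{p1,p2,p7}}
  W23: {{p5},{p1,p5}}
  W25: {{p1,p4}} {{p1,p5}} {{p4,p6}}
  W34: {{p2,p7},{p1,p2,p7}}
  W35: {{p1,p5}} {{p1,p7},{p1,p2,p7}}
  W45: {{p1,p2},{p1,p2,p3},{p1,p2,p7}}
  W123: {{p5},{p1,p5}}
  W125: {{p1,p5}}
  W134: {{p2,p7},{p1,p2,p7}}
  W135: {{p1,p5}} {{p1,p7},{p1,p2,p7}}
  W145: {{p1,p2,p3}} {{p1,p2,p7}}
  W235: {{p1,p5}}
  W345: {{p1,p2,p7}}
  W1235: {{p1,p5}}
  W1345: {{p1,p2,p7}}
C dims 9,17,9,2; δ0: rk 8, SNF 1^8; δ1: rk 7, SNF 1^7; δ2: rk 2, SNF 1^2
degree 0: 9−8−0 = 1 → Ȟ^0 ≅ Z
degree 1: 17−7−8 = 2 → Ȟ^1 ≅ Z^2
degree 2: 9−2−7 = 0 → Ȟ^2 ≅ 0


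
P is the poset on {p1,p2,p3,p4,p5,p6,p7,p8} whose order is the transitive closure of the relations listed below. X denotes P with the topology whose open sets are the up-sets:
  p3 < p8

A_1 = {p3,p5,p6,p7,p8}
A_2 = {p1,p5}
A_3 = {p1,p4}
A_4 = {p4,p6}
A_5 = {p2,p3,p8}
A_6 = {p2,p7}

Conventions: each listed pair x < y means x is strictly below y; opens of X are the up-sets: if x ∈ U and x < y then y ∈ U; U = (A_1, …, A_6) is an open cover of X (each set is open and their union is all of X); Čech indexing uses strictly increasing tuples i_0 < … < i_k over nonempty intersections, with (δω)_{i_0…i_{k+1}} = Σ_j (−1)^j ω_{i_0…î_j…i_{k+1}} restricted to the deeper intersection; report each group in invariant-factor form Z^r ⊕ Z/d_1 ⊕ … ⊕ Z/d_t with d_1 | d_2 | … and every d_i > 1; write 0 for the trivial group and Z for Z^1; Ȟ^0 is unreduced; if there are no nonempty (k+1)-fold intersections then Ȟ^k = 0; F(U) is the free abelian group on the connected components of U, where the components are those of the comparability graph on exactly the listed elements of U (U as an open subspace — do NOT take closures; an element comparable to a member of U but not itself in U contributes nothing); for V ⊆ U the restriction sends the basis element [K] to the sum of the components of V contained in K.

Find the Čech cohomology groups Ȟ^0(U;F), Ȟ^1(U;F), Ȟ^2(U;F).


Ȟ^0 = Z^7,  Ȟ^1 = 0,  Ȟ^2 = 0

nonempty overlaps:
  A12={p5} A14={p6} A15={p3,p8} A16={p7} A23={p1} A34={p4} A56={p2}
components per intersection:
  A1: {p3,p8} {p5} {p6} {p7}
  A2: {p1} {p5}
  A3: {p1} {p4}
  A4: {p4} {p6}
  A5: {p2} {p3,p8}
  A6: {p2} {p7}
  A12: {p5}
  A14: {p6}
  A15: {p3,p8}
  A16: {p7}
  A23: {p1}
  A34: {p4}
  A56: {p2}
C dims 14,7; δ0: rk 7, SNF 1^7
degree 0: 14−7−0 = 7 → Ȟ^0 ≅ Z^7
degree 1: 7−0−7 = 0 → Ȟ^1 ≅ 0
degree 2: 0−0−0 = 0 → Ȟ^2 ≅ 0


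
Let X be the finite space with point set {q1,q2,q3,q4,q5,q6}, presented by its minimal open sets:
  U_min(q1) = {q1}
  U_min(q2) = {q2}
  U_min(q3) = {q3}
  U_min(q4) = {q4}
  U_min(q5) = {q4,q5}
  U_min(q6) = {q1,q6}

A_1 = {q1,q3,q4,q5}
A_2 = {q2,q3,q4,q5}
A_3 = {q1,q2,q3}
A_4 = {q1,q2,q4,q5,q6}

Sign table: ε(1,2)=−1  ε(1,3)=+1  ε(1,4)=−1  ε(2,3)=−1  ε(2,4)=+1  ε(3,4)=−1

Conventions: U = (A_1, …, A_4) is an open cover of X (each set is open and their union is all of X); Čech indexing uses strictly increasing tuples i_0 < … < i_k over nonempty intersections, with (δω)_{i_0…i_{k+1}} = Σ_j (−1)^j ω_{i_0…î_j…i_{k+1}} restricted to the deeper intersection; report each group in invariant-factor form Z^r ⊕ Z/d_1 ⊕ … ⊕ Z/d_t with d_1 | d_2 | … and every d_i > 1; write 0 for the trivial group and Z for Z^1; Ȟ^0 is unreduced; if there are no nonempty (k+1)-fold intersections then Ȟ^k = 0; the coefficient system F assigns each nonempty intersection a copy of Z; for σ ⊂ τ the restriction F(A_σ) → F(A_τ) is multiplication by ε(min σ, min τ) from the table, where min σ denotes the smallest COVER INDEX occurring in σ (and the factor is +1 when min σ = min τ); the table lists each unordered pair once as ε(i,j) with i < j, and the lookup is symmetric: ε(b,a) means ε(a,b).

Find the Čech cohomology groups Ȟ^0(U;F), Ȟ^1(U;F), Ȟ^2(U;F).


Ȟ^0 ≅ Z,  Ȟ^1 ≅ 0,  Ȟ^2 ≅ Z

nonempty intersections:
  A12={q3,q4,q5} A13={q1,q3} A14={q1,q4,q5} A23={q2,q3} A24={q2,q4,q5} A34={q1,q2}
  A123={q3} A124={q4,q5} A134={q1} A234={q2}
C dims 4,6,4; δ0: rk 3, SNF 1^3; δ1: rk 3, SNF 1^3
Ȟ^0: (4−3)−0=1 ⇒ Z
Ȟ^1: (6−3)−3=0 ⇒ 0
Ȟ^2: (4−0)−3=1 ⇒ Z


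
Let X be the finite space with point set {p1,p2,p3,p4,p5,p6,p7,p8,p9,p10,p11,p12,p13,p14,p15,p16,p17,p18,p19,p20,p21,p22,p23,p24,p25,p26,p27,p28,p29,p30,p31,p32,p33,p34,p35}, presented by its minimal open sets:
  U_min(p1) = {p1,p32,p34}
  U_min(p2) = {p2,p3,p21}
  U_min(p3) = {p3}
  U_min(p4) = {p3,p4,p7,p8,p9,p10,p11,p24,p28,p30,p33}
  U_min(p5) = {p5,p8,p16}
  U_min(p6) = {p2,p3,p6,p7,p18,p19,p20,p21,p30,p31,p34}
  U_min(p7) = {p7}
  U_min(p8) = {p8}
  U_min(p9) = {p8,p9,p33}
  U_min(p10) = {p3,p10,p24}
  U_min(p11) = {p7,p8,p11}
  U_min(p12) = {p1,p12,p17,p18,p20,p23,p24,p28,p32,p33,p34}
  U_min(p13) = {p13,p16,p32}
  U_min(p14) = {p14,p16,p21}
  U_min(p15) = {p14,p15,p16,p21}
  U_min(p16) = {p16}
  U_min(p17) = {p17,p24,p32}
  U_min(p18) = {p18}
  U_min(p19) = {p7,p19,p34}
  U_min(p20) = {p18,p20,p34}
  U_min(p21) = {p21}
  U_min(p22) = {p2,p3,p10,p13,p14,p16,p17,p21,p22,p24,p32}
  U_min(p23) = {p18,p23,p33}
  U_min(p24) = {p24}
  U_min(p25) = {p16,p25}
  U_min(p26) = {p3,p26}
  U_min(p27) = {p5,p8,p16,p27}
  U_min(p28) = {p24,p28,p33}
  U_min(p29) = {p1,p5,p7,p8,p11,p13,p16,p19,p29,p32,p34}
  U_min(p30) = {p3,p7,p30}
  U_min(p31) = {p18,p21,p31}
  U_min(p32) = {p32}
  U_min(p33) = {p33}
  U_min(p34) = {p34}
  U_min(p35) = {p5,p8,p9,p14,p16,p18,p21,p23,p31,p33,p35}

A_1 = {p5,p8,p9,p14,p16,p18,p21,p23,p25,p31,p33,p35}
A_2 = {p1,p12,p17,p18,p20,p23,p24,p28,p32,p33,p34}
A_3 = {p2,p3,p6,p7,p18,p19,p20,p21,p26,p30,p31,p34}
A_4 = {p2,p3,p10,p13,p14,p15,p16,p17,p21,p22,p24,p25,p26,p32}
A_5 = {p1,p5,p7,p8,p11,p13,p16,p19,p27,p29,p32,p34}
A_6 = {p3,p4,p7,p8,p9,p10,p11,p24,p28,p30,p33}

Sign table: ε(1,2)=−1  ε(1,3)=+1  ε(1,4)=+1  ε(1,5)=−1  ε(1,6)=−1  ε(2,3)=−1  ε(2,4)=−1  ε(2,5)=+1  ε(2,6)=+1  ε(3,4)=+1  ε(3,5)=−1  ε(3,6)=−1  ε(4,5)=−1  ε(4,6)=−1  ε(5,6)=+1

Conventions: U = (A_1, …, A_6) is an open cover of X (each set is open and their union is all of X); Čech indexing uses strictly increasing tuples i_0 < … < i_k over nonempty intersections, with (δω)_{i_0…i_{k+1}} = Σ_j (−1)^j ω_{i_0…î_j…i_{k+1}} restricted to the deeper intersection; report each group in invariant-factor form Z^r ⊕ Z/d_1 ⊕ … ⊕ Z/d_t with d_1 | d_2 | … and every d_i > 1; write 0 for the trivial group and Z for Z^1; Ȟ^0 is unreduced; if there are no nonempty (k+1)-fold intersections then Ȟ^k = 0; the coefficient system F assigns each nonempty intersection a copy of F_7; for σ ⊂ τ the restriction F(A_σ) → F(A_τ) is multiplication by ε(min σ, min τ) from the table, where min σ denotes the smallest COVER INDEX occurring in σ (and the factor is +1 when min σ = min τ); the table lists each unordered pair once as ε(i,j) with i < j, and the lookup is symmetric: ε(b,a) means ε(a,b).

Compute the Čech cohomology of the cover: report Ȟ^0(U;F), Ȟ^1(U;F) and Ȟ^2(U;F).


nerve of the cover:
  A12={p18,p23,p33} A13={p18,p21,p31} A14={p14,p16,p21,p25} A15={p5,p8,p16} A16={p8,p9,p33} A23={p18,p20,p34} A24={p17,p24,p32} A25={p1,p32,p34} A26={p24,p28,p33} A34={p2,p3,p21,p26} A35={p7,p19,p34} A36={p3,p7,p30} A45={p13,p16,p32} A46={p3,p10,p24} A56={p7,p8,p11}
  A123={p18} A126={p33} A134={p21} A145={p16} A156={p8} A235={p34} A245={p32} A246={p24} A346={p3} A356={p7}
C dims 6,15,10; δ0: rk_F7 5; δ1: rk_F7 10
Ȟ^0 = (6 − 5) − 0 = 1, so Ȟ^0 ≅ Z/7
Ȟ^1 = (15 − 10) − 5 = 0, so Ȟ^1 ≅ 0
Ȟ^2 = (10 − 0) − 10 = 0, so Ȟ^2 ≅ 0

Ȟ^0 ≅ Z/7, Ȟ^1 ≅ 0 and Ȟ^2 ≅ 0


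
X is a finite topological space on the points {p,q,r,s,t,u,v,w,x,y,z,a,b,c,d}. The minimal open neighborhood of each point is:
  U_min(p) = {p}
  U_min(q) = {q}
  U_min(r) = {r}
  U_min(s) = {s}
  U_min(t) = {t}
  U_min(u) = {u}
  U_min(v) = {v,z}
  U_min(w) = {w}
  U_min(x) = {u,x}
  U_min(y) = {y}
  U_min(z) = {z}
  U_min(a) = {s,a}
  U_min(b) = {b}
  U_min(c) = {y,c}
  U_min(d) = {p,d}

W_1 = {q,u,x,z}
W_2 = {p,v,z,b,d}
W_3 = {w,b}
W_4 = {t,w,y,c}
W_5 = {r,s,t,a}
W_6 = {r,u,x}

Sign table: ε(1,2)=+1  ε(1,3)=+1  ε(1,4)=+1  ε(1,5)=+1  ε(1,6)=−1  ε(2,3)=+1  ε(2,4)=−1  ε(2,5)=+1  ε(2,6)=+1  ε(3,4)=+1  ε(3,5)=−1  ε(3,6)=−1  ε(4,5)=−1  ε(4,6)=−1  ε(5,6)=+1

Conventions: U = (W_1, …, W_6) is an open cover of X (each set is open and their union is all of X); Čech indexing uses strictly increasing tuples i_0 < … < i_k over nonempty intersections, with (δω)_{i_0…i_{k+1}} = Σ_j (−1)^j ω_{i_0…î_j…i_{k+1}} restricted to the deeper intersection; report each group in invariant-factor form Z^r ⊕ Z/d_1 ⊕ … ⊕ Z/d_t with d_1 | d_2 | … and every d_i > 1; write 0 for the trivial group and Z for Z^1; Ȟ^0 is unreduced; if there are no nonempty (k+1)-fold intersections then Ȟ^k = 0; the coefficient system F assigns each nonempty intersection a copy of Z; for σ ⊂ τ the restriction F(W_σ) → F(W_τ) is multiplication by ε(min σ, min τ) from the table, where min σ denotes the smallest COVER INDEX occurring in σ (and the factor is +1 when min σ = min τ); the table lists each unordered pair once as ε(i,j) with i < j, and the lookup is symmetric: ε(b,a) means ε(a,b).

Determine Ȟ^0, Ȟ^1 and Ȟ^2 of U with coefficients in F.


Ȟ^0 ≅ Z, Ȟ^1 ≅ Z, Ȟ^2 ≅ 0

nonempty intersections:
  W12={z} W16={u,x} W23={b} W34={w} W45={t} W56={r}
C dims 6,6; δ0: rk 5, SNF 1^5
Ȟ^0: (6−5)−0=1 ⇒ Z
Ȟ^1: (6−0)−5=1 ⇒ Z
Ȟ^2: (0−0)−0=0 ⇒ 0


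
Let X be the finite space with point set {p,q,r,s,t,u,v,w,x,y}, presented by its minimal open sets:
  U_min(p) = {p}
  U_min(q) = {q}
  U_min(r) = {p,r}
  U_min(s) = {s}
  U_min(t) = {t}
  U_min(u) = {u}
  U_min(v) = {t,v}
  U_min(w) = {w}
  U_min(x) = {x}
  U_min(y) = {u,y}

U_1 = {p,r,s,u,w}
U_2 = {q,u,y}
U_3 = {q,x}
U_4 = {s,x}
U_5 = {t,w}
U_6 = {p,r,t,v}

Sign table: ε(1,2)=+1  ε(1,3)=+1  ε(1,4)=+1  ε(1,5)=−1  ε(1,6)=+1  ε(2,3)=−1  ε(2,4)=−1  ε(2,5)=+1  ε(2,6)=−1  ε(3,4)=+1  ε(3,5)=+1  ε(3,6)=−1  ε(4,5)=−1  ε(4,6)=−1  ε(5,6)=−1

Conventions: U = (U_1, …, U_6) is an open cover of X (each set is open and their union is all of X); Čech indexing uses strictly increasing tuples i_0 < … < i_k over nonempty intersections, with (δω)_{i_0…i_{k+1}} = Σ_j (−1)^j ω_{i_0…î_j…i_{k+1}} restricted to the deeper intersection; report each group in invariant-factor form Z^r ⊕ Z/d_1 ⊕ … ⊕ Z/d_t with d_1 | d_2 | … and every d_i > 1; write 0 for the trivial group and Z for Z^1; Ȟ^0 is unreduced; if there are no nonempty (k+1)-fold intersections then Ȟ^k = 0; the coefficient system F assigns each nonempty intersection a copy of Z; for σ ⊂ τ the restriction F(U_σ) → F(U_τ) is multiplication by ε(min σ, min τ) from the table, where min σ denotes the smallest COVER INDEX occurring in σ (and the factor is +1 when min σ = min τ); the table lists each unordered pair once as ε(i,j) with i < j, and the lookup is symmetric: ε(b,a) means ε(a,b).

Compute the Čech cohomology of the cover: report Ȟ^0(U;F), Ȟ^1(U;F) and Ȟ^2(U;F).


Ȟ^0 ≅ 0, Ȟ^1 ≅ Z ⊕ Z/2, Ȟ^2 ≅ 0

cover nerve:
  U12={u} U14={s} U15={w} U16={p,r} U23={q} U34={x} U56={t}
C dims 6,7; δ0: rk 6, SNF 1^5·2
Ȟ^0: (6−6)−0=0 ⇒ 0
Ȟ^1: (7−0)−6=1 plus torsion [2] ⇒ Z ⊕ Z/2
Ȟ^2: (0−0)−0=0 ⇒ 0


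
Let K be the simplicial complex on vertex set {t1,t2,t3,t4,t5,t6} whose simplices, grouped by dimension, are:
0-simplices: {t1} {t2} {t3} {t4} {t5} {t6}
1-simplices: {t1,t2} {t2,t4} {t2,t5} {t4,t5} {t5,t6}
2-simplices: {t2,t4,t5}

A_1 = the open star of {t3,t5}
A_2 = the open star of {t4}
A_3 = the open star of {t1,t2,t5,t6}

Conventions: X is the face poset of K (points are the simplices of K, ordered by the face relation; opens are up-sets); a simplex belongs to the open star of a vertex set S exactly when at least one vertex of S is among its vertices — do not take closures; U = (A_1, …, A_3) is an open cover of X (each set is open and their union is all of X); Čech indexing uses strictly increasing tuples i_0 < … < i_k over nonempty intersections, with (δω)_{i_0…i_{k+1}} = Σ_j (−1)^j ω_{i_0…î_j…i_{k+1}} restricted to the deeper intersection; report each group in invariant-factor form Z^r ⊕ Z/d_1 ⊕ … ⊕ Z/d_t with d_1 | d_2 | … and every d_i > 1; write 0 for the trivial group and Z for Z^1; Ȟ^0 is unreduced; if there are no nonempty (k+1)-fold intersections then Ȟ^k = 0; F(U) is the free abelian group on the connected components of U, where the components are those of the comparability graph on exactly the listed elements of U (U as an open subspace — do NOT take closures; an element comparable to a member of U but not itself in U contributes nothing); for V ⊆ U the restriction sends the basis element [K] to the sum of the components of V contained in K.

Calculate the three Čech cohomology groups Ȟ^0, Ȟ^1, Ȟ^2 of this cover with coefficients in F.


Ȟ^0 = Z^2, Ȟ^1 = 0, Ȟ^2 = 0

nonempty overlaps:
  A1={{t3},{t5},{t2,t5},{t4,t5},{t5,t6},{t2,t4,t5}} A2={{t4},{t2,t4},{t4,t5},{t2,t4,t5}} A3={{t1},{t2},{t5},{t6},{t1,t2},{t2,t4},{t2,t5},{t4,t5},{t5,t6},{t2,t4,t5}}
  A12={{t4,t5},{t2,t4,t5}} A13={{t5},{t2,t5},{t4,t5},{t5,t6},{t2,t4,t5}} A23={{t2,t4},{t4,t5},{t2,t4,t5}}
  A123={{t4,t5},{t2,t4,t5}}
components per intersection:
  A1: {{t3}} {{t5},{t2,t5},{t4,t5},{t5,t6},{t2,t4,t5}}
  A2: {{t4},{t2,t4},{t4,t5},{t2,t4,t5}}
  A3: {{t1},{t2},{t5},{t6},{t1,t2},{t2,t4},{t2,t5},{t4,t5},{t5,t6},{t2,t4,t5}}
  A12: {{t4,t5},{t2,t4,t5}}
  A13: {{t5},{t2,t5},{t4,t5},{t5,t6},{t2,t4,t5}}
  A23: {{t2,t4},{t4,t5},{t2,t4,t5}}
  A123: {{t4,t5},{t2,t4,t5}}
C dims 4,3,1; δ0: rk 2, SNF 1^2; δ1: rk 1, SNF 1^1
degree 0: 4−2−0 = 2 → Ȟ^0 ≅ Z^2
degree 1: 3−1−2 = 0 → Ȟ^1 ≅ 0
degree 2: 1−0−1 = 0 → Ȟ^2 ≅ 0


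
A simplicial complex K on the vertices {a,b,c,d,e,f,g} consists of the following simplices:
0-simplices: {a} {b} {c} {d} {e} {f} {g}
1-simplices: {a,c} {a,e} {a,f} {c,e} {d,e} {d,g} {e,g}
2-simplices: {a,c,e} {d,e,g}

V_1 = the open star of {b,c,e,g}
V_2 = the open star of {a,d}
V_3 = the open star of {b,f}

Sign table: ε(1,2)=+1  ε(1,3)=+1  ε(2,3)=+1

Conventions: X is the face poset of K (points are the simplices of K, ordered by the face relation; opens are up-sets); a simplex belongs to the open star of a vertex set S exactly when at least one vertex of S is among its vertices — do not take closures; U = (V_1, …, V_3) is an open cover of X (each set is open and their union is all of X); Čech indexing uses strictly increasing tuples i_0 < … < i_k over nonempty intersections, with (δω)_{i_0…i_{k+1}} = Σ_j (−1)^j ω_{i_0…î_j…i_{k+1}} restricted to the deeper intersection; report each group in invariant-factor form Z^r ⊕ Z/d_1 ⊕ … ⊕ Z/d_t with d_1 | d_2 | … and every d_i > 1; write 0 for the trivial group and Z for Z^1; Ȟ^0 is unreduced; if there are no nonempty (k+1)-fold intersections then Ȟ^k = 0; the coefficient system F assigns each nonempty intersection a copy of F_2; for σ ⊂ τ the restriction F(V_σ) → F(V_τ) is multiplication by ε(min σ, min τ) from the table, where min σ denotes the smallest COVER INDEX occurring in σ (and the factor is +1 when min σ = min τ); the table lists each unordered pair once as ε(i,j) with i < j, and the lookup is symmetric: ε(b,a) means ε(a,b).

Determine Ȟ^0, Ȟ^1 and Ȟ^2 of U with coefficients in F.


intersection data:
  V1={{b},{c},{e},{g},{a,c},{a,e},{c,e},{d,e},{d,g},{e,g},{a,c,e},{d,e,g}} V2={{a},{d},{a,c},{a,e},{a,f},{d,e},{d,g},{a,c,e},{d,e,g}} V3={{b},{f},{a,f}}
  V12={{a,c},{a,e},{d,e},{d,g},{a,c,e},{d,e,g}} V13={{b}} V23={{a,f}}
C dims 3,3; δ0: rk_F2 2
Ȟ^0 = (3 − 2) − 0 = 1, so Ȟ^0 ≅ Z/2
Ȟ^1 = (3 − 0) − 2 = 1, so Ȟ^1 ≅ Z/2
Ȟ^2 = (0 − 0) − 0 = 0, so Ȟ^2 ≅ 0

Ȟ^0(U;F) ≅ Z/2, Ȟ^1(U;F) ≅ Z/2, Ȟ^2(U;F) ≅ 0


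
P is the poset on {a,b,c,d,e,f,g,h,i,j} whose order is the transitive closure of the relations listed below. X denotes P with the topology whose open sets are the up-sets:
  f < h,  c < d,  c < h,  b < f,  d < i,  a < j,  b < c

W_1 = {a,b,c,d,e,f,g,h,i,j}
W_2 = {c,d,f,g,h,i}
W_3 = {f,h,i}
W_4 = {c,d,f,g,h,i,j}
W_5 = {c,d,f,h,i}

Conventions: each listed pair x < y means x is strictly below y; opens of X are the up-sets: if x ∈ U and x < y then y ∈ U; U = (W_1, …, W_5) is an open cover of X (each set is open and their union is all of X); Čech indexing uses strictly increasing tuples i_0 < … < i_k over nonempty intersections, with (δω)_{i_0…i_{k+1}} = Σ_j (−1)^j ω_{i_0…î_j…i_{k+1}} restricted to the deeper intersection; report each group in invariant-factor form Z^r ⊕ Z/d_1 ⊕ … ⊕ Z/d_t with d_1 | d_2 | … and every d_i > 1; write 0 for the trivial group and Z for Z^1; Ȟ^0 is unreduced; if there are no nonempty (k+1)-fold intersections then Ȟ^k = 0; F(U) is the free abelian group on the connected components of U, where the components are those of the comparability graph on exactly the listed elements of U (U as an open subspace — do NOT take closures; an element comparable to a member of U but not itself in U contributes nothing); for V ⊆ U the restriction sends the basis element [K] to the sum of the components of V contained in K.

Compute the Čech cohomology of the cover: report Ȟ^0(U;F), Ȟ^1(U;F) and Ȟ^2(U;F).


nerve of the cover:
  W12={c,d,f,g,h,i} W13={f,h,i} W14={c,d,f,g,h,i,j} W15={c,d,f,h,i} W23={f,h,i} W24={c,d,f,g,h,i} W25={c,d,f,h,i} W34={f,h,i} W35={f,h,i} W45={c,d,f,h,i}
  W123={f,h,i} W124={c,d,f,g,h,i} W125={c,d,f,h,i} W134={f,h,i} W135={f,h,i} W145={c,d,f,h,i} W234={f,h,i} W235={f,h,i} W245={c,d,f,h,i} W345={f,h,i}
  W1234={f,h,i} W1235={f,h,i} W1245={c,d,f,h,i} W1345={f,h,i} W2345={f,h,i}
  W12345={f,h,i}
components per intersection:
  W1: {a,j} {b,c,d,f,h,i} {e} {g}
  W2: {c,d,f,h,i} {g}
  W3: {f,h} {i}
  W4: {c,d,f,h,i} {g} {j}
  W5: {c,d,f,h,i}
  W12: {c,d,f,h,i} {g}
  W13: {f,h} {i}
  W14: {c,d,f,h,i} {g} {j}
  W15: {c,d,f,h,i}
  W23: {f,h} {i}
  W24: {c,d,f,h,i} {g}
  W25: {c,d,f,h,i}
  W34: {f,h} {i}
  W35: {f,h} {i}
  W45: {c,d,f,h,i}
  W123: {f,h} {i}
  W124: {c,d,f,h,i} {g}
  W125: {c,d,f,h,i}
  W134: {f,h} {i}
  W135: {f,h} {i}
  W145: {c,d,f,h,i}
  W234: {f,h} {i}
  W235: {f,h} {i}
  W245: {c,d,f,h,i}
  W345: {f,h} {i}
  W1234: {f,h} {i}
  W1235: {f,h} {i}
  W1245: {c,d,f,h,i}
  W1345: {f,h} {i}
  W2345: {f,h} {i}
  W12345: {f,h} {i}
C dims 12,18,17,9; δ0: rk 8, SNF 1^8; δ1: rk 10, SNF 1^10; δ2: rk 7, SNF 1^7
Ȟ^0 = (12 − 8) − 0 = 4, so Ȟ^0 ≅ Z^4
Ȟ^1 = (18 − 10) − 8 = 0, so Ȟ^1 ≅ 0
Ȟ^2 = (17 − 7) − 10 = 0, so Ȟ^2 ≅ 0

Ȟ^0 ≅ Z^4,  Ȟ^1 ≅ 0,  Ȟ^2 ≅ 0


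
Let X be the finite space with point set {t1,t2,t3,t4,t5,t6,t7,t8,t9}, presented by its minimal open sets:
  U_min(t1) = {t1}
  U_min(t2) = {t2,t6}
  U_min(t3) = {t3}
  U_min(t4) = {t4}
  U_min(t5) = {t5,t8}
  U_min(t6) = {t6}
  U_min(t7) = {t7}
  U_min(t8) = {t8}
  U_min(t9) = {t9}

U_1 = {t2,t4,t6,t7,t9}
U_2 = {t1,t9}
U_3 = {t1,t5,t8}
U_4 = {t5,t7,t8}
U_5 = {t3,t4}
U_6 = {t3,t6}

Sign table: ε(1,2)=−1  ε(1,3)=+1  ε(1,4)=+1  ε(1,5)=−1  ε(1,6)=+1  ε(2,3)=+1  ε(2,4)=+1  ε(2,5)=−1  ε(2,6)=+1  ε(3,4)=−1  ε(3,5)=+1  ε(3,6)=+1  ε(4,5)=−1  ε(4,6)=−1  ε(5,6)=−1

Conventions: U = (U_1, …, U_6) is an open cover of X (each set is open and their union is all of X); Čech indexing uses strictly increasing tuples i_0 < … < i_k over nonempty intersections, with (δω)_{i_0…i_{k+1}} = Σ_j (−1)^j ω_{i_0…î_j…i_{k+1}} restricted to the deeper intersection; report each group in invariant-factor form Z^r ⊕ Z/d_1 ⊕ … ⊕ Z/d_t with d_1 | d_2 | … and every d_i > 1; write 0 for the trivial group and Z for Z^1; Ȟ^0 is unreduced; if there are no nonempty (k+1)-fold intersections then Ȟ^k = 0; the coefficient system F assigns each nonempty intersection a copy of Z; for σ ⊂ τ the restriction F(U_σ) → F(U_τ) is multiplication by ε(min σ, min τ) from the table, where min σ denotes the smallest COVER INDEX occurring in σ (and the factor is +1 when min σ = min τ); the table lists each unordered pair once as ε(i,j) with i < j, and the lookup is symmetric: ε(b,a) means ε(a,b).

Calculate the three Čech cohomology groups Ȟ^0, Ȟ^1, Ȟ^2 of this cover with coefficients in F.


nerve of the cover:
  U12={t9} U14={t7} U15={t4} U16={t6} U23={t1} U34={t5,t8} U56={t3}
C dims 6,7; δ0: rk 5, SNF 1^5
Ȟ^0 = (6 − 5) − 0 = 1, so Ȟ^0 ≅ Z
Ȟ^1 = (7 − 0) − 5 = 2, so Ȟ^1 ≅ Z^2
Ȟ^2 = (0 − 0) − 0 = 0, so Ȟ^2 ≅ 0

Ȟ^0(U;F) ≅ Z, Ȟ^1(U;F) ≅ Z^2, Ȟ^2(U;F) ≅ 0


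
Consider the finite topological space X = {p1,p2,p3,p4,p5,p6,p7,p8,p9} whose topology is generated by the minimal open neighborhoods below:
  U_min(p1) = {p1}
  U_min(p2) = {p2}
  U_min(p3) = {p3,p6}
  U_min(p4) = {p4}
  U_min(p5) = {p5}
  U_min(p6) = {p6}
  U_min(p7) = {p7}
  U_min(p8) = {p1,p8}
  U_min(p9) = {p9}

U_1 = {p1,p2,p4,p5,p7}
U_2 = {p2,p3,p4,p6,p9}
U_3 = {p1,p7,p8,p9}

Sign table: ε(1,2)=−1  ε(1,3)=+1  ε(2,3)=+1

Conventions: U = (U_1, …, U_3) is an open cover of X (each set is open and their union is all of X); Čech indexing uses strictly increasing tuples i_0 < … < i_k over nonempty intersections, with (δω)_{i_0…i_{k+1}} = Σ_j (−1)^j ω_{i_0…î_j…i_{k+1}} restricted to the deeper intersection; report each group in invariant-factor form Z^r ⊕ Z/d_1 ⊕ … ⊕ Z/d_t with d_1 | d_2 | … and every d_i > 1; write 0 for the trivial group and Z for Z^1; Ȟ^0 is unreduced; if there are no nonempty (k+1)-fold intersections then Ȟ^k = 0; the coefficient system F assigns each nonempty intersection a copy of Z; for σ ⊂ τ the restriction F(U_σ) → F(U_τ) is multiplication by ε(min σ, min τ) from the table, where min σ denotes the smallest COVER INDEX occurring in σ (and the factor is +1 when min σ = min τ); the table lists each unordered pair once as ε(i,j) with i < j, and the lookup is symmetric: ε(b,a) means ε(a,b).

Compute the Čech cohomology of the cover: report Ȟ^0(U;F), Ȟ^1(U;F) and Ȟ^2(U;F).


Ȟ^0 = 0, Ȟ^1 = Z/2 and Ȟ^2 = 0

cover nerve:
  U12={p2,p4} U13={p1,p7} U23={p9}
C dims 3,3; δ0: rk 3, SNF 1^2·2
Ȟ^0: (3−3)−0=0 ⇒ 0
Ȟ^1: (3−0)−3=0 plus torsion [2] ⇒ Z/2
Ȟ^2: (0−0)−0=0 ⇒ 0


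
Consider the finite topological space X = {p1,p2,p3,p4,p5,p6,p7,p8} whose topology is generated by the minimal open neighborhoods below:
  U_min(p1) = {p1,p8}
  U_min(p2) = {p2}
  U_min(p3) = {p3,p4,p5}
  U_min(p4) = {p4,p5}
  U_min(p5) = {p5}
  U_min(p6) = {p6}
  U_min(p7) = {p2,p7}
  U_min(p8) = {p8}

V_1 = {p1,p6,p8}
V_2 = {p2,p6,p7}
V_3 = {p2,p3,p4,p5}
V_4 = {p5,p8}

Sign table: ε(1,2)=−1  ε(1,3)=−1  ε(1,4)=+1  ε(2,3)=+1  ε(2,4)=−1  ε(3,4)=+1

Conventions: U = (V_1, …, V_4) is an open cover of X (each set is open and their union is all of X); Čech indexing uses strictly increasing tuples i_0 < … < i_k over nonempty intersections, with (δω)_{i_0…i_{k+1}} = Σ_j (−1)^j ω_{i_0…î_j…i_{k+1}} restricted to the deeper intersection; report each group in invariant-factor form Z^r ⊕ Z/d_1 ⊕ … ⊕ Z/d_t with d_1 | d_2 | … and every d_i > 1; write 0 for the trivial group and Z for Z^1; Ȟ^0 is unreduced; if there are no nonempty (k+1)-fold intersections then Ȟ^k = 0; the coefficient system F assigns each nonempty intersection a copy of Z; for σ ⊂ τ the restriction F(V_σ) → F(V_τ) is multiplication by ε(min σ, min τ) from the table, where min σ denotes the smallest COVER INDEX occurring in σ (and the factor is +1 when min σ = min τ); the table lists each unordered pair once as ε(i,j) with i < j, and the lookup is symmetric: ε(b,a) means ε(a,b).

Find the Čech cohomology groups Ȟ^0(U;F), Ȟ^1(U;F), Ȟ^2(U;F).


nerve of the cover:
  V12={p6} V14={p8} V23={p2} V34={p5}
C dims 4,4; δ0: rk 4, SNF 1^3·2
Ȟ^0 = (4 − 4) − 0 = 0, so Ȟ^0 ≅ 0
Ȟ^1 = (4 − 0) − 4 = 0 plus torsion [2], so Ȟ^1 ≅ Z/2
Ȟ^2 = (0 − 0) − 0 = 0, so Ȟ^2 ≅ 0

Ȟ^0 = 0, Ȟ^1 = Z/2 and Ȟ^2 = 0
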